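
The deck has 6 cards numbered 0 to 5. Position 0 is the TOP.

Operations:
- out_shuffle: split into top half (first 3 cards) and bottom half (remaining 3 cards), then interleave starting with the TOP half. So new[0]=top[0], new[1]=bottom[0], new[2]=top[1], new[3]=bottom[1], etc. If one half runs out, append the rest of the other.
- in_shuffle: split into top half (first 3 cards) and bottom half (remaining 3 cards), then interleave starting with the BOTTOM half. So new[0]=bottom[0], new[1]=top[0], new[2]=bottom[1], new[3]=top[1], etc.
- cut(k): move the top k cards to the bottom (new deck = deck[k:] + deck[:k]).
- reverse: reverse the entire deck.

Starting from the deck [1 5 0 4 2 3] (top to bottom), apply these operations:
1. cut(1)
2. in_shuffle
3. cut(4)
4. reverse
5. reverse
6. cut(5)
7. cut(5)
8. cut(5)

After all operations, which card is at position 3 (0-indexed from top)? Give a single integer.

After op 1 (cut(1)): [5 0 4 2 3 1]
After op 2 (in_shuffle): [2 5 3 0 1 4]
After op 3 (cut(4)): [1 4 2 5 3 0]
After op 4 (reverse): [0 3 5 2 4 1]
After op 5 (reverse): [1 4 2 5 3 0]
After op 6 (cut(5)): [0 1 4 2 5 3]
After op 7 (cut(5)): [3 0 1 4 2 5]
After op 8 (cut(5)): [5 3 0 1 4 2]
Position 3: card 1.

Answer: 1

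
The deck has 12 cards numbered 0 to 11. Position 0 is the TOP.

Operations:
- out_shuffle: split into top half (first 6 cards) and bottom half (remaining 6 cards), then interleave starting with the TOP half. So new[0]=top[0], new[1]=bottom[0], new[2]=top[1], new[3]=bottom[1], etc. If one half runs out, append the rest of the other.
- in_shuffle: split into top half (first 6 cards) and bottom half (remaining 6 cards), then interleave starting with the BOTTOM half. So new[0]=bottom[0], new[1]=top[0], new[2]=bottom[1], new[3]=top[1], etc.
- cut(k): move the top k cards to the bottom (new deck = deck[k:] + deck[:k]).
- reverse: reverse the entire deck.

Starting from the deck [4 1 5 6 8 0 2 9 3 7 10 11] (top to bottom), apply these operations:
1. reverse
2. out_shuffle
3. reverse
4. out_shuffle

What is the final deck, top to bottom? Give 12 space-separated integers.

Answer: 4 6 2 7 1 8 9 10 5 0 3 11

Derivation:
After op 1 (reverse): [11 10 7 3 9 2 0 8 6 5 1 4]
After op 2 (out_shuffle): [11 0 10 8 7 6 3 5 9 1 2 4]
After op 3 (reverse): [4 2 1 9 5 3 6 7 8 10 0 11]
After op 4 (out_shuffle): [4 6 2 7 1 8 9 10 5 0 3 11]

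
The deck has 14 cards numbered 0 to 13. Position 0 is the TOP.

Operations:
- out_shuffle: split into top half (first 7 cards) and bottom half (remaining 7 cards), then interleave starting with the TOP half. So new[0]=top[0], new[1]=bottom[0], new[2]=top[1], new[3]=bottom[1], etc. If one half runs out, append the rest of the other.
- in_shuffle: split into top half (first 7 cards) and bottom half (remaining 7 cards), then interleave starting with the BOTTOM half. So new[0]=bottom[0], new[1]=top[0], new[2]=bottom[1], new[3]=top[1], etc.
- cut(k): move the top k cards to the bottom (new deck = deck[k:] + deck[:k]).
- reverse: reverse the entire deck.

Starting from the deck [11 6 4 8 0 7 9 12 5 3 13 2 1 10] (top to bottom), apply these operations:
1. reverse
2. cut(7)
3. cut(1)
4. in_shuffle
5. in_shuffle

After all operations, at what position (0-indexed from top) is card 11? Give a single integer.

Answer: 8

Derivation:
After op 1 (reverse): [10 1 2 13 3 5 12 9 7 0 8 4 6 11]
After op 2 (cut(7)): [9 7 0 8 4 6 11 10 1 2 13 3 5 12]
After op 3 (cut(1)): [7 0 8 4 6 11 10 1 2 13 3 5 12 9]
After op 4 (in_shuffle): [1 7 2 0 13 8 3 4 5 6 12 11 9 10]
After op 5 (in_shuffle): [4 1 5 7 6 2 12 0 11 13 9 8 10 3]
Card 11 is at position 8.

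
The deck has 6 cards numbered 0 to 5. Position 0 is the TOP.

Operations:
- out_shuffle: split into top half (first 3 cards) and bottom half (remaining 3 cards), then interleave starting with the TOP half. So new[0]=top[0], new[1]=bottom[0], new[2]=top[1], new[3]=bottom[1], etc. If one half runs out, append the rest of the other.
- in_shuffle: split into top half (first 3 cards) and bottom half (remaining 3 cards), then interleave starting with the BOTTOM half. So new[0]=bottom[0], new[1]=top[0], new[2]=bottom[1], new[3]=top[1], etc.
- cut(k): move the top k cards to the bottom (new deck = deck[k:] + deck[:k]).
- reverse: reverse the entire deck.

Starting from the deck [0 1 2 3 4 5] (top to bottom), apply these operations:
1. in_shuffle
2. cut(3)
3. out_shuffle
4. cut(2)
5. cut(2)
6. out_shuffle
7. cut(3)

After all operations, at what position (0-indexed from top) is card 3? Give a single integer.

After op 1 (in_shuffle): [3 0 4 1 5 2]
After op 2 (cut(3)): [1 5 2 3 0 4]
After op 3 (out_shuffle): [1 3 5 0 2 4]
After op 4 (cut(2)): [5 0 2 4 1 3]
After op 5 (cut(2)): [2 4 1 3 5 0]
After op 6 (out_shuffle): [2 3 4 5 1 0]
After op 7 (cut(3)): [5 1 0 2 3 4]
Card 3 is at position 4.

Answer: 4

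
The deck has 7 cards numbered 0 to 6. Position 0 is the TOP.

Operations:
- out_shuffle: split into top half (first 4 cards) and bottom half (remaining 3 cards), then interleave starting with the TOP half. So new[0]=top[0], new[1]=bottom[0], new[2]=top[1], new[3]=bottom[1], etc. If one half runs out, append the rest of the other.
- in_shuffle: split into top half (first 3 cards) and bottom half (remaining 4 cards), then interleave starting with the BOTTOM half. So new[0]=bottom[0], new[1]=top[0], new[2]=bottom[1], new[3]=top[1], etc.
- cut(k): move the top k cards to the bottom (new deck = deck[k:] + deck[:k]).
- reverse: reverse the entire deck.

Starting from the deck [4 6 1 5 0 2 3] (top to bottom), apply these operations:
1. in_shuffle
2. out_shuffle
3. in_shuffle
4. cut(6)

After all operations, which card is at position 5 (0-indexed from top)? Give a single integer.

After op 1 (in_shuffle): [5 4 0 6 2 1 3]
After op 2 (out_shuffle): [5 2 4 1 0 3 6]
After op 3 (in_shuffle): [1 5 0 2 3 4 6]
After op 4 (cut(6)): [6 1 5 0 2 3 4]
Position 5: card 3.

Answer: 3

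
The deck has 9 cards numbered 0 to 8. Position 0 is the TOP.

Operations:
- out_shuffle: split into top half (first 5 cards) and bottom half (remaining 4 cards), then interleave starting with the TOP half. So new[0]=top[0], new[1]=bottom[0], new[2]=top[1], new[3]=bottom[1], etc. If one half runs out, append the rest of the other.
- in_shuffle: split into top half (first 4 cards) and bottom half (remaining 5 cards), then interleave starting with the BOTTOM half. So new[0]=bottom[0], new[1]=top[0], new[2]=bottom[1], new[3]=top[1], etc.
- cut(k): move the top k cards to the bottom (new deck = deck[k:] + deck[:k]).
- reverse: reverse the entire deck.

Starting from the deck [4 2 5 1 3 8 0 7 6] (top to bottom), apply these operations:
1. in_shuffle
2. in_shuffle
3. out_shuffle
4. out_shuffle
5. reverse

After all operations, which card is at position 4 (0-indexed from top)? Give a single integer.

After op 1 (in_shuffle): [3 4 8 2 0 5 7 1 6]
After op 2 (in_shuffle): [0 3 5 4 7 8 1 2 6]
After op 3 (out_shuffle): [0 8 3 1 5 2 4 6 7]
After op 4 (out_shuffle): [0 2 8 4 3 6 1 7 5]
After op 5 (reverse): [5 7 1 6 3 4 8 2 0]
Position 4: card 3.

Answer: 3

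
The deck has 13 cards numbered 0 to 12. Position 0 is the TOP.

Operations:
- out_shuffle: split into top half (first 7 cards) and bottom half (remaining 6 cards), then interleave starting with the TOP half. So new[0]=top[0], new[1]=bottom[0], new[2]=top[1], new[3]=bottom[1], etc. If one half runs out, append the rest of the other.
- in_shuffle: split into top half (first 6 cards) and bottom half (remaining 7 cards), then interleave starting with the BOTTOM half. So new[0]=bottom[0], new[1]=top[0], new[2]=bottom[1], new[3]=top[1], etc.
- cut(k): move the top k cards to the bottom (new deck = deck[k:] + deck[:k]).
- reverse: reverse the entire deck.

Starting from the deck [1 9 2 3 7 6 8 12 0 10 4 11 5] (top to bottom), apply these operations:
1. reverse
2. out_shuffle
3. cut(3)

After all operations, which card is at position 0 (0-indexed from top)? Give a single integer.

Answer: 7

Derivation:
After op 1 (reverse): [5 11 4 10 0 12 8 6 7 3 2 9 1]
After op 2 (out_shuffle): [5 6 11 7 4 3 10 2 0 9 12 1 8]
After op 3 (cut(3)): [7 4 3 10 2 0 9 12 1 8 5 6 11]
Position 0: card 7.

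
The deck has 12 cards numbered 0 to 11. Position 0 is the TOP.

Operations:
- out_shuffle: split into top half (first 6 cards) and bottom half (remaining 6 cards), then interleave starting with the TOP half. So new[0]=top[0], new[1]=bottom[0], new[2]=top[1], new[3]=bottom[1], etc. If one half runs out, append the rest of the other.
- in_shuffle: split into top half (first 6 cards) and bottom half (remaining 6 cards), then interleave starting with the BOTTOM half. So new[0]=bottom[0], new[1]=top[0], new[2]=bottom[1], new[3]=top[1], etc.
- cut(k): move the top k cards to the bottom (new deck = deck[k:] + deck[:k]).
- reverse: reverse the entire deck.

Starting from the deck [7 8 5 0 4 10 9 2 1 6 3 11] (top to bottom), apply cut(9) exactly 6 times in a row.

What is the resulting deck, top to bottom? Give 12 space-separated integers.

After op 1 (cut(9)): [6 3 11 7 8 5 0 4 10 9 2 1]
After op 2 (cut(9)): [9 2 1 6 3 11 7 8 5 0 4 10]
After op 3 (cut(9)): [0 4 10 9 2 1 6 3 11 7 8 5]
After op 4 (cut(9)): [7 8 5 0 4 10 9 2 1 6 3 11]
After op 5 (cut(9)): [6 3 11 7 8 5 0 4 10 9 2 1]
After op 6 (cut(9)): [9 2 1 6 3 11 7 8 5 0 4 10]

Answer: 9 2 1 6 3 11 7 8 5 0 4 10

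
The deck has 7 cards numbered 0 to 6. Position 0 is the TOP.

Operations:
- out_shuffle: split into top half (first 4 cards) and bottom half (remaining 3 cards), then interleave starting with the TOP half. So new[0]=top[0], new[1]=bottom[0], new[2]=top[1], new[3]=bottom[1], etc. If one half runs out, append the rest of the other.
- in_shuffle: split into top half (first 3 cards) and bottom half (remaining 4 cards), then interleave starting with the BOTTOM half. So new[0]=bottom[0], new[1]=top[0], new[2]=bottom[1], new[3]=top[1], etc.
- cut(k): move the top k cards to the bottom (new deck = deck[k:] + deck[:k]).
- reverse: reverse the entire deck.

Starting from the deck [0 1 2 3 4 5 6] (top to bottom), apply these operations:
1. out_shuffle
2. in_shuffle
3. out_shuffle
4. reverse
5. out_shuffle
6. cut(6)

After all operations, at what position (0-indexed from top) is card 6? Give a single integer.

Answer: 4

Derivation:
After op 1 (out_shuffle): [0 4 1 5 2 6 3]
After op 2 (in_shuffle): [5 0 2 4 6 1 3]
After op 3 (out_shuffle): [5 6 0 1 2 3 4]
After op 4 (reverse): [4 3 2 1 0 6 5]
After op 5 (out_shuffle): [4 0 3 6 2 5 1]
After op 6 (cut(6)): [1 4 0 3 6 2 5]
Card 6 is at position 4.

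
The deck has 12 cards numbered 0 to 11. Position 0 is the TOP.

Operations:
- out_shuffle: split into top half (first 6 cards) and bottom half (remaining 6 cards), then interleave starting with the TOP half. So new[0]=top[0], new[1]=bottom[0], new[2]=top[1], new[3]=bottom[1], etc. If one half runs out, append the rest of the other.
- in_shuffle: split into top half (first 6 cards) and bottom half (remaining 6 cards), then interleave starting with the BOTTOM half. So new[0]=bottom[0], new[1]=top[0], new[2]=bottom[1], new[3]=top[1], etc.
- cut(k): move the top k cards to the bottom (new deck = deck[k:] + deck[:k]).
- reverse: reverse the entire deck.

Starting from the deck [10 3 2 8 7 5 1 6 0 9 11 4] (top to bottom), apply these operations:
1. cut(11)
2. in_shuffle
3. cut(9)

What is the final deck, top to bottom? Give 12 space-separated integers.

After op 1 (cut(11)): [4 10 3 2 8 7 5 1 6 0 9 11]
After op 2 (in_shuffle): [5 4 1 10 6 3 0 2 9 8 11 7]
After op 3 (cut(9)): [8 11 7 5 4 1 10 6 3 0 2 9]

Answer: 8 11 7 5 4 1 10 6 3 0 2 9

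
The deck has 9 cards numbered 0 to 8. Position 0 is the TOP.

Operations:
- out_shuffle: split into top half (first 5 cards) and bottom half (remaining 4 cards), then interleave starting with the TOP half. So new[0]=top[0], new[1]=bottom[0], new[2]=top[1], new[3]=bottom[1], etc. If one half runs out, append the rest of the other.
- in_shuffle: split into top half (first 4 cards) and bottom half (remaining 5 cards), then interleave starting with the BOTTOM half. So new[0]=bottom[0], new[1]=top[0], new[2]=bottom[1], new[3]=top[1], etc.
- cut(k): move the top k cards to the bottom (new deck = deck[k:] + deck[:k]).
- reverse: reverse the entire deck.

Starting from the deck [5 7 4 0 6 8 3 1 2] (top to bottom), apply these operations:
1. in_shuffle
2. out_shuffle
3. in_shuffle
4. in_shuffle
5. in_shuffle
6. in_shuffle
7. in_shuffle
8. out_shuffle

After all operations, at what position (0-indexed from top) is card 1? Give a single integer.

After op 1 (in_shuffle): [6 5 8 7 3 4 1 0 2]
After op 2 (out_shuffle): [6 4 5 1 8 0 7 2 3]
After op 3 (in_shuffle): [8 6 0 4 7 5 2 1 3]
After op 4 (in_shuffle): [7 8 5 6 2 0 1 4 3]
After op 5 (in_shuffle): [2 7 0 8 1 5 4 6 3]
After op 6 (in_shuffle): [1 2 5 7 4 0 6 8 3]
After op 7 (in_shuffle): [4 1 0 2 6 5 8 7 3]
After op 8 (out_shuffle): [4 5 1 8 0 7 2 3 6]
Card 1 is at position 2.

Answer: 2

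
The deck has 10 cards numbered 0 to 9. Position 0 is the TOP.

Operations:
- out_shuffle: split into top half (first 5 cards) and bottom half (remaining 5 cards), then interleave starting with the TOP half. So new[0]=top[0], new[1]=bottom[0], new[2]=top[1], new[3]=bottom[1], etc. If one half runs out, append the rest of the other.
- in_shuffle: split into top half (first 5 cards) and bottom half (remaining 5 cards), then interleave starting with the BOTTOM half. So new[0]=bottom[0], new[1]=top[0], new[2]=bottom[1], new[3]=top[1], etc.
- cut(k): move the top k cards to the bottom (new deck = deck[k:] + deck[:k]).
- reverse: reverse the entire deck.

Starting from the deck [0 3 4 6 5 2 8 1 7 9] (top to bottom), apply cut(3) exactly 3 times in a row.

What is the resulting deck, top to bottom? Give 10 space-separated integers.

After op 1 (cut(3)): [6 5 2 8 1 7 9 0 3 4]
After op 2 (cut(3)): [8 1 7 9 0 3 4 6 5 2]
After op 3 (cut(3)): [9 0 3 4 6 5 2 8 1 7]

Answer: 9 0 3 4 6 5 2 8 1 7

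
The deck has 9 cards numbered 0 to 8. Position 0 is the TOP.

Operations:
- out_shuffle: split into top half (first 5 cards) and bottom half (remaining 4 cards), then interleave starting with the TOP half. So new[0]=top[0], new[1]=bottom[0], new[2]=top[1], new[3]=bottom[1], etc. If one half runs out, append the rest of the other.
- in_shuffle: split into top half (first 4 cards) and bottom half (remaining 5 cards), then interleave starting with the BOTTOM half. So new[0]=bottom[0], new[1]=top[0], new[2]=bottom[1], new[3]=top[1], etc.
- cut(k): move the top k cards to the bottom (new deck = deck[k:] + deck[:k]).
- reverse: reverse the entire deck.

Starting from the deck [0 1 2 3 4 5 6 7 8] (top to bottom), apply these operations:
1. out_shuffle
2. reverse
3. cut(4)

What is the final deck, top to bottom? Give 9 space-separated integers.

Answer: 2 6 1 5 0 4 8 3 7

Derivation:
After op 1 (out_shuffle): [0 5 1 6 2 7 3 8 4]
After op 2 (reverse): [4 8 3 7 2 6 1 5 0]
After op 3 (cut(4)): [2 6 1 5 0 4 8 3 7]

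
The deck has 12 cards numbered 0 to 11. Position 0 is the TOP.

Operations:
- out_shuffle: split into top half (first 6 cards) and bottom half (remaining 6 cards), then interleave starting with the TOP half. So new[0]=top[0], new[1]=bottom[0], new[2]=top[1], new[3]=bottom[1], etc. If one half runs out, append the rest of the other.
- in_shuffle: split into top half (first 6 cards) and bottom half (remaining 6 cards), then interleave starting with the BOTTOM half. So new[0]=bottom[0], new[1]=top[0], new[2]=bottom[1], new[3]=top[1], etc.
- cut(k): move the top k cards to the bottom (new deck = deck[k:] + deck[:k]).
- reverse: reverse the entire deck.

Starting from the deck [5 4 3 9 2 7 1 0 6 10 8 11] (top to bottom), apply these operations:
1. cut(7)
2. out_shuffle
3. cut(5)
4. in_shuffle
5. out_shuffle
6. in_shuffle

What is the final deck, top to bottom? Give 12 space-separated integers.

After op 1 (cut(7)): [0 6 10 8 11 5 4 3 9 2 7 1]
After op 2 (out_shuffle): [0 4 6 3 10 9 8 2 11 7 5 1]
After op 3 (cut(5)): [9 8 2 11 7 5 1 0 4 6 3 10]
After op 4 (in_shuffle): [1 9 0 8 4 2 6 11 3 7 10 5]
After op 5 (out_shuffle): [1 6 9 11 0 3 8 7 4 10 2 5]
After op 6 (in_shuffle): [8 1 7 6 4 9 10 11 2 0 5 3]

Answer: 8 1 7 6 4 9 10 11 2 0 5 3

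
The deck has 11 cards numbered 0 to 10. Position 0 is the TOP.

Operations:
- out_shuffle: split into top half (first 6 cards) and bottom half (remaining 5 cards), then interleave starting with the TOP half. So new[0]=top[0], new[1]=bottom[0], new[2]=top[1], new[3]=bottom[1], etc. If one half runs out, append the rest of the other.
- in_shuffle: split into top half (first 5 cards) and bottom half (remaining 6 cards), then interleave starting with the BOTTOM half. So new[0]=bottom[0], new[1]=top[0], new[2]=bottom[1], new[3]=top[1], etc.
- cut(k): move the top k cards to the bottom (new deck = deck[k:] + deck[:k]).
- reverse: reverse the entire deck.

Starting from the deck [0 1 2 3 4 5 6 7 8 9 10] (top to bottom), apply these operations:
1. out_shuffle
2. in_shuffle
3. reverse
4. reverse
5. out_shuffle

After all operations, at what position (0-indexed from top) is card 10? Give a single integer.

Answer: 5

Derivation:
After op 1 (out_shuffle): [0 6 1 7 2 8 3 9 4 10 5]
After op 2 (in_shuffle): [8 0 3 6 9 1 4 7 10 2 5]
After op 3 (reverse): [5 2 10 7 4 1 9 6 3 0 8]
After op 4 (reverse): [8 0 3 6 9 1 4 7 10 2 5]
After op 5 (out_shuffle): [8 4 0 7 3 10 6 2 9 5 1]
Card 10 is at position 5.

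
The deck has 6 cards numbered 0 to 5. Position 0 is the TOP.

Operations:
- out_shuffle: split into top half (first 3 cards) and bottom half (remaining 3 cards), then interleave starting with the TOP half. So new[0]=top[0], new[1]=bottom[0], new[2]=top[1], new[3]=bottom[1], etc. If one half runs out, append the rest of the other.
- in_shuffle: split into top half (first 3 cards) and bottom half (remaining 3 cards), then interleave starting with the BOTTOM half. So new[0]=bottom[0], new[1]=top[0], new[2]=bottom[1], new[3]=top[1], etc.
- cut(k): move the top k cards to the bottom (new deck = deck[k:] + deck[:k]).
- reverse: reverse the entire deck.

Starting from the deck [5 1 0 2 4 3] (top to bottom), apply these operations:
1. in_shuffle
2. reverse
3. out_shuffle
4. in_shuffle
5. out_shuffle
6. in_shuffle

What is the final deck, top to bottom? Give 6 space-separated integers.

Answer: 2 5 1 4 3 0

Derivation:
After op 1 (in_shuffle): [2 5 4 1 3 0]
After op 2 (reverse): [0 3 1 4 5 2]
After op 3 (out_shuffle): [0 4 3 5 1 2]
After op 4 (in_shuffle): [5 0 1 4 2 3]
After op 5 (out_shuffle): [5 4 0 2 1 3]
After op 6 (in_shuffle): [2 5 1 4 3 0]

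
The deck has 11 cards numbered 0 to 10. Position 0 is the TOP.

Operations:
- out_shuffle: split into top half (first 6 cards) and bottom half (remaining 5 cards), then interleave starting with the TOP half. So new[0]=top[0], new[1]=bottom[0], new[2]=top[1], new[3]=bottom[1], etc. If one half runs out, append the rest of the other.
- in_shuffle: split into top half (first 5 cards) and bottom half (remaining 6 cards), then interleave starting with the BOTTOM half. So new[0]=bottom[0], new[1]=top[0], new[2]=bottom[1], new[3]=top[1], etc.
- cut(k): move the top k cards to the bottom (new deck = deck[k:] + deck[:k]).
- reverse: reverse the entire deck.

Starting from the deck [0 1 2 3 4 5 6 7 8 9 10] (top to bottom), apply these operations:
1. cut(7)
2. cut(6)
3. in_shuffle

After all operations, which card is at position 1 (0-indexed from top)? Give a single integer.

Answer: 2

Derivation:
After op 1 (cut(7)): [7 8 9 10 0 1 2 3 4 5 6]
After op 2 (cut(6)): [2 3 4 5 6 7 8 9 10 0 1]
After op 3 (in_shuffle): [7 2 8 3 9 4 10 5 0 6 1]
Position 1: card 2.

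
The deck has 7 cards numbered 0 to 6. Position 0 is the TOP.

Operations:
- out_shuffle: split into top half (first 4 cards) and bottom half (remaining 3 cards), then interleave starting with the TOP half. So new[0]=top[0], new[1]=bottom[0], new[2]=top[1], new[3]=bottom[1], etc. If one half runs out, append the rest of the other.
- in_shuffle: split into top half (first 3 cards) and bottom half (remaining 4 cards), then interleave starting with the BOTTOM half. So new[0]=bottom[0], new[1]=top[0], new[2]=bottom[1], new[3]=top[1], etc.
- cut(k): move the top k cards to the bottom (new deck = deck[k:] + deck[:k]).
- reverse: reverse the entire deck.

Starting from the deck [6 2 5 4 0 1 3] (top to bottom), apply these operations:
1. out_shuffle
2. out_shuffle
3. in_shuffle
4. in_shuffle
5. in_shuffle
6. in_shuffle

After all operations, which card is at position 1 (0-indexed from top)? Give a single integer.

Answer: 6

Derivation:
After op 1 (out_shuffle): [6 0 2 1 5 3 4]
After op 2 (out_shuffle): [6 5 0 3 2 4 1]
After op 3 (in_shuffle): [3 6 2 5 4 0 1]
After op 4 (in_shuffle): [5 3 4 6 0 2 1]
After op 5 (in_shuffle): [6 5 0 3 2 4 1]
After op 6 (in_shuffle): [3 6 2 5 4 0 1]
Position 1: card 6.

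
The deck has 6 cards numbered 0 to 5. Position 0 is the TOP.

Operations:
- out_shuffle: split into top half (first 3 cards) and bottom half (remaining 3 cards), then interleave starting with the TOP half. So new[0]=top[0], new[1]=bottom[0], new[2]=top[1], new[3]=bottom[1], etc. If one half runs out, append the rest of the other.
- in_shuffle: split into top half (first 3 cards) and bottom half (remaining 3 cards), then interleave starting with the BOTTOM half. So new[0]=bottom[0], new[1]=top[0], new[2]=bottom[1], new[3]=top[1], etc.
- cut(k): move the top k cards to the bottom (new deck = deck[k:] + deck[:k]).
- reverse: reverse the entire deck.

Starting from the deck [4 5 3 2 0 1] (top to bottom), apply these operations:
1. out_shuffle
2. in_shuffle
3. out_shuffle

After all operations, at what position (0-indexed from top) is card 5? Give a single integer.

After op 1 (out_shuffle): [4 2 5 0 3 1]
After op 2 (in_shuffle): [0 4 3 2 1 5]
After op 3 (out_shuffle): [0 2 4 1 3 5]
Card 5 is at position 5.

Answer: 5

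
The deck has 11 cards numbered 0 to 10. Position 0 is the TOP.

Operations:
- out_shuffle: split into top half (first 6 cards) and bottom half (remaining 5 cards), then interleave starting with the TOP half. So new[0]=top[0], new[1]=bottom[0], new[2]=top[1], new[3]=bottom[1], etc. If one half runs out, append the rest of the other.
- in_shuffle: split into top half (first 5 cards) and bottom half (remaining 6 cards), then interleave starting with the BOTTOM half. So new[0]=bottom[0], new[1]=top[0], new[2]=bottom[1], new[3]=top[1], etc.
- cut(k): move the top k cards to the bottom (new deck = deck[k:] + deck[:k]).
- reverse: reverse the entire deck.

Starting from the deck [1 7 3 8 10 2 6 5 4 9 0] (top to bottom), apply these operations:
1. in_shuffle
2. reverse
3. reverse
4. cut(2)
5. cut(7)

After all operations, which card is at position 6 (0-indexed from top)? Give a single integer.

Answer: 5

Derivation:
After op 1 (in_shuffle): [2 1 6 7 5 3 4 8 9 10 0]
After op 2 (reverse): [0 10 9 8 4 3 5 7 6 1 2]
After op 3 (reverse): [2 1 6 7 5 3 4 8 9 10 0]
After op 4 (cut(2)): [6 7 5 3 4 8 9 10 0 2 1]
After op 5 (cut(7)): [10 0 2 1 6 7 5 3 4 8 9]
Position 6: card 5.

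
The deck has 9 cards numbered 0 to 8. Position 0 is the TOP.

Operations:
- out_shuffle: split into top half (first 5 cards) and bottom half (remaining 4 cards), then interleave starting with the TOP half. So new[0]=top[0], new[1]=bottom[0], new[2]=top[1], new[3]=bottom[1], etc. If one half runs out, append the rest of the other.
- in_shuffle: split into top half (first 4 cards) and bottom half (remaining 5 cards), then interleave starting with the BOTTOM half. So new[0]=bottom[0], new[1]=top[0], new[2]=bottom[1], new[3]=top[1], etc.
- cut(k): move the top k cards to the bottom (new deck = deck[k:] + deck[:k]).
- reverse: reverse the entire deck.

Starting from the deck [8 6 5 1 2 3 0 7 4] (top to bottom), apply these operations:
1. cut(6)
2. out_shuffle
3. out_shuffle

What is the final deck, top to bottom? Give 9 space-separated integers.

After op 1 (cut(6)): [0 7 4 8 6 5 1 2 3]
After op 2 (out_shuffle): [0 5 7 1 4 2 8 3 6]
After op 3 (out_shuffle): [0 2 5 8 7 3 1 6 4]

Answer: 0 2 5 8 7 3 1 6 4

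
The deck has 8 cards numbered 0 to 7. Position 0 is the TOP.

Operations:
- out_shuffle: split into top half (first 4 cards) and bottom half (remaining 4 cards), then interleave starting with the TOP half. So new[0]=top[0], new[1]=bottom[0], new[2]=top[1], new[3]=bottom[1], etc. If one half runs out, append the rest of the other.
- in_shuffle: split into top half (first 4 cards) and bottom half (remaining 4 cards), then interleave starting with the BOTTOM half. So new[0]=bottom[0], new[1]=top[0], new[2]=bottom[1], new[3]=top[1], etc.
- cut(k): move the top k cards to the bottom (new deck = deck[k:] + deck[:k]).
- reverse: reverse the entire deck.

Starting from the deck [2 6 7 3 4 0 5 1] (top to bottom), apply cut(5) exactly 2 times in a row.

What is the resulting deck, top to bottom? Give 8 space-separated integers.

After op 1 (cut(5)): [0 5 1 2 6 7 3 4]
After op 2 (cut(5)): [7 3 4 0 5 1 2 6]

Answer: 7 3 4 0 5 1 2 6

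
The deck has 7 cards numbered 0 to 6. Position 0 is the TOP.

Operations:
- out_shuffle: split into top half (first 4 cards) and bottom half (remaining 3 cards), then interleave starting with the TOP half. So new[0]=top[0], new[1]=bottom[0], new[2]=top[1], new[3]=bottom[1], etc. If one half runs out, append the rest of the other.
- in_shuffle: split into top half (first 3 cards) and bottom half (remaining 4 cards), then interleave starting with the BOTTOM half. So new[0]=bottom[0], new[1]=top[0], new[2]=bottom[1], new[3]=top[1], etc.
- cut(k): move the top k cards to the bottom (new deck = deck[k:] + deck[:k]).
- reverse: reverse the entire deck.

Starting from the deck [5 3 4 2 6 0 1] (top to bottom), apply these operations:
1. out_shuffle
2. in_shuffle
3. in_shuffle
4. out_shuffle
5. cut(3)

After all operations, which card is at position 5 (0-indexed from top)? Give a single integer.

After op 1 (out_shuffle): [5 6 3 0 4 1 2]
After op 2 (in_shuffle): [0 5 4 6 1 3 2]
After op 3 (in_shuffle): [6 0 1 5 3 4 2]
After op 4 (out_shuffle): [6 3 0 4 1 2 5]
After op 5 (cut(3)): [4 1 2 5 6 3 0]
Position 5: card 3.

Answer: 3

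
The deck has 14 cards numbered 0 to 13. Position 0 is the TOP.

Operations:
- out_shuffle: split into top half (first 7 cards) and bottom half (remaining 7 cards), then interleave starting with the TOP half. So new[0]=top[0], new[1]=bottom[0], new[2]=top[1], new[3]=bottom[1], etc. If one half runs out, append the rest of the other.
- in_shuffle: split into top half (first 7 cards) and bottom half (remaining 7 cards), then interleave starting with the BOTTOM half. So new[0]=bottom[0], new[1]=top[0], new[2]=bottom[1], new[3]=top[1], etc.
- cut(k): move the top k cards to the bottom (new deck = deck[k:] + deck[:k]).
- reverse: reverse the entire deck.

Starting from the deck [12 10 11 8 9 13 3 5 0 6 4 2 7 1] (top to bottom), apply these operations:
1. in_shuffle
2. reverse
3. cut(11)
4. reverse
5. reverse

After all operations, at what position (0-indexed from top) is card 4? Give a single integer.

Answer: 10

Derivation:
After op 1 (in_shuffle): [5 12 0 10 6 11 4 8 2 9 7 13 1 3]
After op 2 (reverse): [3 1 13 7 9 2 8 4 11 6 10 0 12 5]
After op 3 (cut(11)): [0 12 5 3 1 13 7 9 2 8 4 11 6 10]
After op 4 (reverse): [10 6 11 4 8 2 9 7 13 1 3 5 12 0]
After op 5 (reverse): [0 12 5 3 1 13 7 9 2 8 4 11 6 10]
Card 4 is at position 10.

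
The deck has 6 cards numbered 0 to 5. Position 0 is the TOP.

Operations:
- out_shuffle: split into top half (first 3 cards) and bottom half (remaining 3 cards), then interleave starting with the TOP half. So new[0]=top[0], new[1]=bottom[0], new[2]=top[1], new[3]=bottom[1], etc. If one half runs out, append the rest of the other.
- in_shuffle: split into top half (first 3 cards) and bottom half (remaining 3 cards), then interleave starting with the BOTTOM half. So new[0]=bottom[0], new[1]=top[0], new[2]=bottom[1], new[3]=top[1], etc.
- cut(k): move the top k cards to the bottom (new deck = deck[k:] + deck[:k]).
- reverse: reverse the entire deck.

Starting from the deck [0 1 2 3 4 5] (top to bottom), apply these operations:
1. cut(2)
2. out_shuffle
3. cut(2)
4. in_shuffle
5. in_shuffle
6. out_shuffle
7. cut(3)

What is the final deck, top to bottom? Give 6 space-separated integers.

After op 1 (cut(2)): [2 3 4 5 0 1]
After op 2 (out_shuffle): [2 5 3 0 4 1]
After op 3 (cut(2)): [3 0 4 1 2 5]
After op 4 (in_shuffle): [1 3 2 0 5 4]
After op 5 (in_shuffle): [0 1 5 3 4 2]
After op 6 (out_shuffle): [0 3 1 4 5 2]
After op 7 (cut(3)): [4 5 2 0 3 1]

Answer: 4 5 2 0 3 1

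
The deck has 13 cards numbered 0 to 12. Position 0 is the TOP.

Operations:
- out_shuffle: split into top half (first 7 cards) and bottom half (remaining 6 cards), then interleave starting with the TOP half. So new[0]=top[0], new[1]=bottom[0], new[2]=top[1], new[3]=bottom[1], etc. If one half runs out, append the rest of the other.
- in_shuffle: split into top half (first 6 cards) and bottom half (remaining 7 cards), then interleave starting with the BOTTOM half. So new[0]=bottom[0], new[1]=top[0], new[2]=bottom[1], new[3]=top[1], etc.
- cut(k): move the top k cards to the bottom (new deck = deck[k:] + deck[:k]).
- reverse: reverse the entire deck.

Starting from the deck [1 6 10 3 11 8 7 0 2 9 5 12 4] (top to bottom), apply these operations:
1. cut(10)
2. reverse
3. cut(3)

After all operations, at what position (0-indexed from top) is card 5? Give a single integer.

Answer: 9

Derivation:
After op 1 (cut(10)): [5 12 4 1 6 10 3 11 8 7 0 2 9]
After op 2 (reverse): [9 2 0 7 8 11 3 10 6 1 4 12 5]
After op 3 (cut(3)): [7 8 11 3 10 6 1 4 12 5 9 2 0]
Card 5 is at position 9.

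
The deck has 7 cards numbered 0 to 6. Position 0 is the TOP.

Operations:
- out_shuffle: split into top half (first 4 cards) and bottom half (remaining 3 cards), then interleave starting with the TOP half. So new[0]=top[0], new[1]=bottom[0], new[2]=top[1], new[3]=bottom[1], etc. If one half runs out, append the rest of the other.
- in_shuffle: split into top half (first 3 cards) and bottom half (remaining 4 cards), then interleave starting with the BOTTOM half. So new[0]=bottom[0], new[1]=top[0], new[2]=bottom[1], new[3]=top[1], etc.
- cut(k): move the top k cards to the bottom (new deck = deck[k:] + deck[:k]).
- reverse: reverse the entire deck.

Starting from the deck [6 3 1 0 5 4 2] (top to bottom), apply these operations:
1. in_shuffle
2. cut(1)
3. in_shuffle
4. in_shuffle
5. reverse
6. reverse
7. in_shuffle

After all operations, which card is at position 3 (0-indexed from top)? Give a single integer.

After op 1 (in_shuffle): [0 6 5 3 4 1 2]
After op 2 (cut(1)): [6 5 3 4 1 2 0]
After op 3 (in_shuffle): [4 6 1 5 2 3 0]
After op 4 (in_shuffle): [5 4 2 6 3 1 0]
After op 5 (reverse): [0 1 3 6 2 4 5]
After op 6 (reverse): [5 4 2 6 3 1 0]
After op 7 (in_shuffle): [6 5 3 4 1 2 0]
Position 3: card 4.

Answer: 4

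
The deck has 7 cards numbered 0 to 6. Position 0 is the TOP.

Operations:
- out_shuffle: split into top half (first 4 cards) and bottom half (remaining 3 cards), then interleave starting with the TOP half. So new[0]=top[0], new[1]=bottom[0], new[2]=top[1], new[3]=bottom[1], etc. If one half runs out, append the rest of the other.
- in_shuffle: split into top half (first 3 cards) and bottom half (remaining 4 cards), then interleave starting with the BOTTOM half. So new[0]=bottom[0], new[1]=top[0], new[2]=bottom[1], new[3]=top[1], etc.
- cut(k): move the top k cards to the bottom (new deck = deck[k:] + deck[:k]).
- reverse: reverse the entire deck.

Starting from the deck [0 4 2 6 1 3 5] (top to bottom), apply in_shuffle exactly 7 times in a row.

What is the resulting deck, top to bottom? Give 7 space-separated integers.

Answer: 6 0 1 4 3 2 5

Derivation:
After op 1 (in_shuffle): [6 0 1 4 3 2 5]
After op 2 (in_shuffle): [4 6 3 0 2 1 5]
After op 3 (in_shuffle): [0 4 2 6 1 3 5]
After op 4 (in_shuffle): [6 0 1 4 3 2 5]
After op 5 (in_shuffle): [4 6 3 0 2 1 5]
After op 6 (in_shuffle): [0 4 2 6 1 3 5]
After op 7 (in_shuffle): [6 0 1 4 3 2 5]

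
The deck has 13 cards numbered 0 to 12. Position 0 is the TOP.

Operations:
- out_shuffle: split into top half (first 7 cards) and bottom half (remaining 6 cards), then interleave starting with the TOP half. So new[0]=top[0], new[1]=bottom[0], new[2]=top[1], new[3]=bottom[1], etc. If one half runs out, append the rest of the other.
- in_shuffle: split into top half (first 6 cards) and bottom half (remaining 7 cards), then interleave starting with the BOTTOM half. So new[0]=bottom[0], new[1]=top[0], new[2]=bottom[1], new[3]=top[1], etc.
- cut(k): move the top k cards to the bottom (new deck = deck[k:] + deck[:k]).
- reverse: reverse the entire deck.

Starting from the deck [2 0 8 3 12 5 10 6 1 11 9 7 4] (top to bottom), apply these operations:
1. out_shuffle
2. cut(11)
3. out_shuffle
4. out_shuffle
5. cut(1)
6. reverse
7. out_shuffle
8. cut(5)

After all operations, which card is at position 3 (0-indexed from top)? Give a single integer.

Answer: 5

Derivation:
After op 1 (out_shuffle): [2 6 0 1 8 11 3 9 12 7 5 4 10]
After op 2 (cut(11)): [4 10 2 6 0 1 8 11 3 9 12 7 5]
After op 3 (out_shuffle): [4 11 10 3 2 9 6 12 0 7 1 5 8]
After op 4 (out_shuffle): [4 12 11 0 10 7 3 1 2 5 9 8 6]
After op 5 (cut(1)): [12 11 0 10 7 3 1 2 5 9 8 6 4]
After op 6 (reverse): [4 6 8 9 5 2 1 3 7 10 0 11 12]
After op 7 (out_shuffle): [4 3 6 7 8 10 9 0 5 11 2 12 1]
After op 8 (cut(5)): [10 9 0 5 11 2 12 1 4 3 6 7 8]
Position 3: card 5.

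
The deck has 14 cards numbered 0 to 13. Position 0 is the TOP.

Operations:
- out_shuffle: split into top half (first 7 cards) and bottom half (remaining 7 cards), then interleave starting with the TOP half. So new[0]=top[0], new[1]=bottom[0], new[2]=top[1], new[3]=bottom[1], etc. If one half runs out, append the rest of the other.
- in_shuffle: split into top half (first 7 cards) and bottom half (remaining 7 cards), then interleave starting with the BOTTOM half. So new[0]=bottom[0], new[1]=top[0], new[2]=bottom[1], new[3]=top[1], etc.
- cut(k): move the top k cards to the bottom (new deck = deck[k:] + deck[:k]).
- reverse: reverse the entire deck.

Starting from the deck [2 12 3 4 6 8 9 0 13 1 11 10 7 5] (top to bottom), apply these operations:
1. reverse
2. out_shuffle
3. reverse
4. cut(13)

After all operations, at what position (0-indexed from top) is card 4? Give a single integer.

Answer: 7

Derivation:
After op 1 (reverse): [5 7 10 11 1 13 0 9 8 6 4 3 12 2]
After op 2 (out_shuffle): [5 9 7 8 10 6 11 4 1 3 13 12 0 2]
After op 3 (reverse): [2 0 12 13 3 1 4 11 6 10 8 7 9 5]
After op 4 (cut(13)): [5 2 0 12 13 3 1 4 11 6 10 8 7 9]
Card 4 is at position 7.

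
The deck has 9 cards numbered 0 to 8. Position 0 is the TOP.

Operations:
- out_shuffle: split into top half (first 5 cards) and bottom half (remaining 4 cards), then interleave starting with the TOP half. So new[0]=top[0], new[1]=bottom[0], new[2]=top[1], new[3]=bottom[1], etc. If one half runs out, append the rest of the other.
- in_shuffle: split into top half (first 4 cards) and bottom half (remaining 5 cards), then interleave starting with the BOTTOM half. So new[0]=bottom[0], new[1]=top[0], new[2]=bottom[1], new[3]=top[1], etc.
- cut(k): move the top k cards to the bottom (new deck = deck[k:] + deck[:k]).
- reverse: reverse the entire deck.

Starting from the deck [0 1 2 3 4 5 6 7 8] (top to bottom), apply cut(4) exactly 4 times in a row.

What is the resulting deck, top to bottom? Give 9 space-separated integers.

Answer: 7 8 0 1 2 3 4 5 6

Derivation:
After op 1 (cut(4)): [4 5 6 7 8 0 1 2 3]
After op 2 (cut(4)): [8 0 1 2 3 4 5 6 7]
After op 3 (cut(4)): [3 4 5 6 7 8 0 1 2]
After op 4 (cut(4)): [7 8 0 1 2 3 4 5 6]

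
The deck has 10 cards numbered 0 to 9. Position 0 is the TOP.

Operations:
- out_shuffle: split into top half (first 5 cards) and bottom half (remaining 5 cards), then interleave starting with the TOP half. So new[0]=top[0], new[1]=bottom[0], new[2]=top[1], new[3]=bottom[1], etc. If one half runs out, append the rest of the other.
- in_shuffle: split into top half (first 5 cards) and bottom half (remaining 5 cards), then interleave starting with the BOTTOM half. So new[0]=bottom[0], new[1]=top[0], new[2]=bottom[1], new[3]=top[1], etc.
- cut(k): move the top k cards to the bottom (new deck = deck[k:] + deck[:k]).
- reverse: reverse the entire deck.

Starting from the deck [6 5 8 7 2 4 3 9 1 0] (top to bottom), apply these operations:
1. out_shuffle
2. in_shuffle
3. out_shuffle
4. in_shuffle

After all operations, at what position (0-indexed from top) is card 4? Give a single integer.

After op 1 (out_shuffle): [6 4 5 3 8 9 7 1 2 0]
After op 2 (in_shuffle): [9 6 7 4 1 5 2 3 0 8]
After op 3 (out_shuffle): [9 5 6 2 7 3 4 0 1 8]
After op 4 (in_shuffle): [3 9 4 5 0 6 1 2 8 7]
Card 4 is at position 2.

Answer: 2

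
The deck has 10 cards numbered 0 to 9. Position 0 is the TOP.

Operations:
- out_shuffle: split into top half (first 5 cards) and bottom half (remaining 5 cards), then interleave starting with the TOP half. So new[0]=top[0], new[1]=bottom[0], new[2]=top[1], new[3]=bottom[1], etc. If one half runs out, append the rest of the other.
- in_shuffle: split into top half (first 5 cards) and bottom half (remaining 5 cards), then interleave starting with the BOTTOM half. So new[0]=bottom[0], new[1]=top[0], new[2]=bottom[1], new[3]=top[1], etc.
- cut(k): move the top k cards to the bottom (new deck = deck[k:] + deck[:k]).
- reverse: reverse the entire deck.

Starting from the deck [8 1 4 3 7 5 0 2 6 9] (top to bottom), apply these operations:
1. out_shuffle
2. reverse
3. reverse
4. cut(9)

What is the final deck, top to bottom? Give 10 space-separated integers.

Answer: 9 8 5 1 0 4 2 3 6 7

Derivation:
After op 1 (out_shuffle): [8 5 1 0 4 2 3 6 7 9]
After op 2 (reverse): [9 7 6 3 2 4 0 1 5 8]
After op 3 (reverse): [8 5 1 0 4 2 3 6 7 9]
After op 4 (cut(9)): [9 8 5 1 0 4 2 3 6 7]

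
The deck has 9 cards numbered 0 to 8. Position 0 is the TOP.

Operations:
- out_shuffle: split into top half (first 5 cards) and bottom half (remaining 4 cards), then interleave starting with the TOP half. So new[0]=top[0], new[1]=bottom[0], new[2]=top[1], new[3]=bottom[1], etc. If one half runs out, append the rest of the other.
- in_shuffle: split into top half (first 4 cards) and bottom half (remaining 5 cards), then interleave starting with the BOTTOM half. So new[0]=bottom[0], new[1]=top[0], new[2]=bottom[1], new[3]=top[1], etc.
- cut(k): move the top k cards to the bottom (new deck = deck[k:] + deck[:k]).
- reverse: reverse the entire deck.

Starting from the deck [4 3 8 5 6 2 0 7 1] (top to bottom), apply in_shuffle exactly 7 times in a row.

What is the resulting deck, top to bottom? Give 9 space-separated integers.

Answer: 6 4 2 3 0 8 7 5 1

Derivation:
After op 1 (in_shuffle): [6 4 2 3 0 8 7 5 1]
After op 2 (in_shuffle): [0 6 8 4 7 2 5 3 1]
After op 3 (in_shuffle): [7 0 2 6 5 8 3 4 1]
After op 4 (in_shuffle): [5 7 8 0 3 2 4 6 1]
After op 5 (in_shuffle): [3 5 2 7 4 8 6 0 1]
After op 6 (in_shuffle): [4 3 8 5 6 2 0 7 1]
After op 7 (in_shuffle): [6 4 2 3 0 8 7 5 1]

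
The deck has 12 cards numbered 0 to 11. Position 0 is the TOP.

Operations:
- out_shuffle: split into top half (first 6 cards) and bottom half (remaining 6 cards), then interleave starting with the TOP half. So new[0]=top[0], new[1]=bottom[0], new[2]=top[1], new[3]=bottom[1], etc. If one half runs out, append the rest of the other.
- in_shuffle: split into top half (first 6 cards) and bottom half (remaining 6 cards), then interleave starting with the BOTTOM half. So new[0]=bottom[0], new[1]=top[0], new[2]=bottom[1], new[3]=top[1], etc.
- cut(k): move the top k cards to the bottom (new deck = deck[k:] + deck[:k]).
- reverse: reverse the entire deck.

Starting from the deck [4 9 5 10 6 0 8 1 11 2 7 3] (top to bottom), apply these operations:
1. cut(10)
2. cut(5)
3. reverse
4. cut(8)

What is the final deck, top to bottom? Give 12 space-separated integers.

Answer: 8 0 6 10 5 9 4 3 7 2 11 1

Derivation:
After op 1 (cut(10)): [7 3 4 9 5 10 6 0 8 1 11 2]
After op 2 (cut(5)): [10 6 0 8 1 11 2 7 3 4 9 5]
After op 3 (reverse): [5 9 4 3 7 2 11 1 8 0 6 10]
After op 4 (cut(8)): [8 0 6 10 5 9 4 3 7 2 11 1]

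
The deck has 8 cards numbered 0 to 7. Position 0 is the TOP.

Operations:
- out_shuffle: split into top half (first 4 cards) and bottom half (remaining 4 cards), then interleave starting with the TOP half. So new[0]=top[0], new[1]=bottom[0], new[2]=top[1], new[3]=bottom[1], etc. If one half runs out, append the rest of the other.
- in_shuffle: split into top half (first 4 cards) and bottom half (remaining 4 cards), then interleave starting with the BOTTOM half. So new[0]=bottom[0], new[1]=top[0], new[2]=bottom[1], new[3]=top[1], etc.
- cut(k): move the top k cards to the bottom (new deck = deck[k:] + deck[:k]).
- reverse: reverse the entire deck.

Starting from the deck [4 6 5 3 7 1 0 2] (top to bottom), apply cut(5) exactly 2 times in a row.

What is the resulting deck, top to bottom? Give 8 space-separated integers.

After op 1 (cut(5)): [1 0 2 4 6 5 3 7]
After op 2 (cut(5)): [5 3 7 1 0 2 4 6]

Answer: 5 3 7 1 0 2 4 6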